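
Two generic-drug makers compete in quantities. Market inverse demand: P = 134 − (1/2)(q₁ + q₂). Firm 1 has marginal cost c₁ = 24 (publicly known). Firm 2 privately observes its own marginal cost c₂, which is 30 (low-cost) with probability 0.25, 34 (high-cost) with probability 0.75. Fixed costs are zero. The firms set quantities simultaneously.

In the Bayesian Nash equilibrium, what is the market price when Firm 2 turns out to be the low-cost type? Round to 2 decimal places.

Each type of Firm 2 best-responds to q₁; Firm 1 best-responds to the expected q₂ over Firm 2's types.
Firm 2 with cost c maximizes (134 − (1/2)(q₁+q₂) − c)·q₂, giving q₂(c) = (134 − c − (1/2)q₁).
E[c₂] = 0.25·30 + 0.75·34 = 33
Firm 1's FOC against E[q₂] yields q₁ = (134 − 2·24 + E[c₂])/(3/2) = (134 − 48 + 33)/(3/2) = 79.3333.
q₂(low-cost) = 64.3333, so P = 134 − (1/2)·(79.3333 + 64.3333) = 62.1667.

62.17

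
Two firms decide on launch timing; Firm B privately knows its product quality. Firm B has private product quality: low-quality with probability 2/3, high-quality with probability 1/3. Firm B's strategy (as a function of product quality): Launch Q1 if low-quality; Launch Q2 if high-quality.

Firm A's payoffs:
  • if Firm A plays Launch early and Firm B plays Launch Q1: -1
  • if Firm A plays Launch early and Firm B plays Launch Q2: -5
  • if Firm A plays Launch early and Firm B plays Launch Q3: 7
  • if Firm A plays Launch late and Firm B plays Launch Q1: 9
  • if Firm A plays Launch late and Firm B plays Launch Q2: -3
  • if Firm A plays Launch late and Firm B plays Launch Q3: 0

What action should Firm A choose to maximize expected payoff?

E[Launch early] = 2/3·(-1) + 1/3·(-5) = -7/3
E[Launch late] = 2/3·(9) + 1/3·(-3) = 5
Best response: Launch late (5 is the largest).

Launch late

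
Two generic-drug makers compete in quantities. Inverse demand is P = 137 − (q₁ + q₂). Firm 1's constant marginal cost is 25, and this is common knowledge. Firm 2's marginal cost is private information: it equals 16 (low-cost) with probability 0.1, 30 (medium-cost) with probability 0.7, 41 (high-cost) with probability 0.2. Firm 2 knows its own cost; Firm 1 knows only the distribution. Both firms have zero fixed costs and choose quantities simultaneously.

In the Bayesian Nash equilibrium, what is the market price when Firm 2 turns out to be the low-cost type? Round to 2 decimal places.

Firm 2 with cost c maximizes (137 − (q₁+q₂) − c)·q₂, giving q₂(c) = (137 − c − q₁)/2.
E[c₂] = 0.1·16 + 0.7·30 + 0.2·41 = 30.8
Firm 1's FOC against E[q₂] yields q₁ = (137 − 2·25 + E[c₂])/3 = (137 − 50 + 30.8)/3 = 39.2667.
q₂(low-cost) = 40.8667, so P = 137 − (39.2667 + 40.8667) = 56.8667.

56.87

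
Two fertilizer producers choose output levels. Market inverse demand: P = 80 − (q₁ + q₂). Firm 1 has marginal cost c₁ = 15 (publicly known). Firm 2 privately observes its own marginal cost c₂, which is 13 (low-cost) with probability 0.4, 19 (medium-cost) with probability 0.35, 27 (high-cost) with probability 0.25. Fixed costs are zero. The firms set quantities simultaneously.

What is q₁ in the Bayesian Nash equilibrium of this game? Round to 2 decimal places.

22.87

Type-c best response for Firm 2: q₂(c) = (80 − c)/2 − q₁/2.
Firm 1 maximizes expected profit; its first-order condition is 80 − 2q₁ − E[q₂] − 15 = 0.
Substituting E[q₂] and solving: E[c₂] = 18.6, so q₁ = (80 − 2·15 + 18.6)/3 = 22.8667.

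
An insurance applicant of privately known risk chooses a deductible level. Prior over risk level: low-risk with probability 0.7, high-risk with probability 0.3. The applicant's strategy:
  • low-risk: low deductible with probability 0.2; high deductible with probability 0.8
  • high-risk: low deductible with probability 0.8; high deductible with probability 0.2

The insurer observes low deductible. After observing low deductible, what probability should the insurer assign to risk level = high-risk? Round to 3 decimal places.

0.632

Apply Bayes' rule using the sender's strategy as the likelihood.
P(low deductible) = 0.7·0.2 + 0.3·0.8 = 0.38
P(high-risk | low deductible) = (0.3·0.8) / 0.38 = 0.24 / 0.38 = 0.631579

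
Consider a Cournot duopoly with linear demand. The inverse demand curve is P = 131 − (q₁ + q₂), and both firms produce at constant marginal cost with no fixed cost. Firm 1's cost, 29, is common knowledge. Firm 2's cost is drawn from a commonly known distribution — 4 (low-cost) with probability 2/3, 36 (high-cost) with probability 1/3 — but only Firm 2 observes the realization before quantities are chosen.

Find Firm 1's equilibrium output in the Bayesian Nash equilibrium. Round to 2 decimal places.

Type-c best response for Firm 2: q₂(c) = (131 − c)/2 − q₁/2.
Firm 1 maximizes expected profit; its first-order condition is 131 − 2q₁ − E[q₂] − 29 = 0.
Substituting E[q₂] and solving: E[c₂] = 14.6667, so q₁ = (131 − 2·29 + 14.6667)/3 = 29.2222.

29.22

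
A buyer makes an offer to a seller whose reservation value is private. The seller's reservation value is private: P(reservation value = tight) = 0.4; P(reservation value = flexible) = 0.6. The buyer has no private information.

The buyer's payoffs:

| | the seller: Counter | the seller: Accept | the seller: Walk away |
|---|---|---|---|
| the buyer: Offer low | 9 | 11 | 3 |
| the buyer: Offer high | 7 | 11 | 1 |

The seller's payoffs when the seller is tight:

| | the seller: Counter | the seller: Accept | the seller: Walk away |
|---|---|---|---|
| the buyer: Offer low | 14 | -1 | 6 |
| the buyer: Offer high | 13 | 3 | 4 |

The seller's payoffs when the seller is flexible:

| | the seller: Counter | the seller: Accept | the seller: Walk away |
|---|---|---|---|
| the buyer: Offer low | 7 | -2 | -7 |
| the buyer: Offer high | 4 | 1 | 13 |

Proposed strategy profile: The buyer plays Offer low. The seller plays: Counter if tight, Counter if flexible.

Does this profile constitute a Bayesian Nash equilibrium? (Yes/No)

The buyer plays Offer low: E[Offer low] = 0.4·(9) + 0.6·(9) = 9; E[Offer high] = 7. Best-responding. ✓
The seller (reservation value tight), facing Offer low: Counter gives 14, Accept gives -1, Walk away gives 6. Proposed Counter is best. ✓
The seller (reservation value flexible), facing Offer low: Counter gives 7, Accept gives -2, Walk away gives -7. Proposed Counter is best. ✓

Yes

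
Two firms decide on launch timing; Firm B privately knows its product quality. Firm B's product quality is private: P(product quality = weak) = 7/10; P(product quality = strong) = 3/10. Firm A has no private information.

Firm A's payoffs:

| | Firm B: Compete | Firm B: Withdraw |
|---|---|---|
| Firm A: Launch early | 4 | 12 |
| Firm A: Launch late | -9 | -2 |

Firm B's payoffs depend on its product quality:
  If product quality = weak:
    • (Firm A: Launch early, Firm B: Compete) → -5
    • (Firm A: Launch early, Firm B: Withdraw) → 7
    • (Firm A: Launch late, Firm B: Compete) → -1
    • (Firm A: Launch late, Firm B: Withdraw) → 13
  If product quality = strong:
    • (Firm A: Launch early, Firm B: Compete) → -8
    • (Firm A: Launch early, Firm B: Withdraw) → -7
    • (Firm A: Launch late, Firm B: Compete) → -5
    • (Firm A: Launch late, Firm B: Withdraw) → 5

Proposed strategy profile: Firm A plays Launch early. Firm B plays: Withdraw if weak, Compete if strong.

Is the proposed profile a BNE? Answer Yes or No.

A profile is a BNE iff every type of every player is best-responding given beliefs about the other side.
Firm A plays Launch early: E[Launch early] = 7/10·(12) + 3/10·(4) = 48/5; E[Launch late] = -41/10. Best-responding. ✓
Firm B (product quality weak), facing Launch early: Compete gives -5, Withdraw gives 7. Proposed Withdraw is best. ✓
Firm B (product quality strong), facing Launch early: Compete gives -8, Withdraw gives -7. Proposed Compete is not best — profitable deviation exists. ✗

No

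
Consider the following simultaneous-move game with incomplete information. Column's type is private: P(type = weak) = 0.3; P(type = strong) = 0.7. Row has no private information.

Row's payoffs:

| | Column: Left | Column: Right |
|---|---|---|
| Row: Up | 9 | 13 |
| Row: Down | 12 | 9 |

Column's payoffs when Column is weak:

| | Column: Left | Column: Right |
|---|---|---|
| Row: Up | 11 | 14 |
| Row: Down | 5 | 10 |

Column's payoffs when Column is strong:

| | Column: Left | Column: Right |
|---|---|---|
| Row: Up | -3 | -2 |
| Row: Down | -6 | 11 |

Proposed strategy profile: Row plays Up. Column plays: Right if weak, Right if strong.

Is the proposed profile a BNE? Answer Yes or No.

Yes

Row plays Up: E[Up] = 0.3·(13) + 0.7·(13) = 13; E[Down] = 9. Best-responding. ✓
Column (type weak), facing Up: Left gives 11, Right gives 14. Proposed Right is best. ✓
Column (type strong), facing Up: Left gives -3, Right gives -2. Proposed Right is best. ✓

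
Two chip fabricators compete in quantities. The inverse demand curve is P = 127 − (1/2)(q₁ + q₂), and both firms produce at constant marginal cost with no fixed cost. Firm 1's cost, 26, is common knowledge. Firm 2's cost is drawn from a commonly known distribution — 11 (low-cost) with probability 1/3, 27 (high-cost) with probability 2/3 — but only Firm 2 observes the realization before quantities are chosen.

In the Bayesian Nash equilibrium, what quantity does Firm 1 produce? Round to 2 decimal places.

Firm 2 with cost c maximizes (127 − (1/2)(q₁+q₂) − c)·q₂, giving q₂(c) = (127 − c − (1/2)q₁).
E[c₂] = 1/3·11 + 2/3·27 = 21.6667
Firm 1's FOC against E[q₂] yields q₁ = (127 − 2·26 + E[c₂])/(3/2) = (127 − 52 + 21.6667)/(3/2) = 64.4444.

64.44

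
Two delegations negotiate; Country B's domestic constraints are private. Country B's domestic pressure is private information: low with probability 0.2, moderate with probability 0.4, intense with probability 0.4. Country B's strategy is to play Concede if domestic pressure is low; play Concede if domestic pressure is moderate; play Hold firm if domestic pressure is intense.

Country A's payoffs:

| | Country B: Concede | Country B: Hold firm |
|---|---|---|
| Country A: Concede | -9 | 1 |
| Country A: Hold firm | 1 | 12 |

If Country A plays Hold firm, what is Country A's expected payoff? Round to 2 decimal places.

E[Hold firm] = 0.2·1 + 0.4·1 + 0.4·12 = 0.2 + 0.4 + 4.8 = 5.4

5.40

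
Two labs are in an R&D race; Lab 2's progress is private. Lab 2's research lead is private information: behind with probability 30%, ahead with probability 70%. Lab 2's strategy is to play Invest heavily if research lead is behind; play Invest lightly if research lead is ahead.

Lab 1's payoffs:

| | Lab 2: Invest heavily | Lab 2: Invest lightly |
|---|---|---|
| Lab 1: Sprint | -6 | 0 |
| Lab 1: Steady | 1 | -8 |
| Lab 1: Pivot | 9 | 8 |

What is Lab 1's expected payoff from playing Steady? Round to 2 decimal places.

Take the expectation over Lab 2's research lead, weighting each type's action by its prior probability.
E[Steady] = 0.3·1 + 0.7·(-8) = 0.3 + (-5.6) = -5.3

-5.30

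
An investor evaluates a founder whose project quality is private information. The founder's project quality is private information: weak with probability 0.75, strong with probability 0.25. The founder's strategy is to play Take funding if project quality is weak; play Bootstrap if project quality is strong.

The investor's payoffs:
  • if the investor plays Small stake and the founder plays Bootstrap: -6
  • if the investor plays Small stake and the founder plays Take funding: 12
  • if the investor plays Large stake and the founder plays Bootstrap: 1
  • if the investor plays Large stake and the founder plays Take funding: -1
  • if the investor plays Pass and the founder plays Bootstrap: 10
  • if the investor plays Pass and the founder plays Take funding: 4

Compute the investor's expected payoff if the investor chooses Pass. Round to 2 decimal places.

5.50

E[Pass] = 0.75·4 + 0.25·10 = 3 + 2.5 = 5.5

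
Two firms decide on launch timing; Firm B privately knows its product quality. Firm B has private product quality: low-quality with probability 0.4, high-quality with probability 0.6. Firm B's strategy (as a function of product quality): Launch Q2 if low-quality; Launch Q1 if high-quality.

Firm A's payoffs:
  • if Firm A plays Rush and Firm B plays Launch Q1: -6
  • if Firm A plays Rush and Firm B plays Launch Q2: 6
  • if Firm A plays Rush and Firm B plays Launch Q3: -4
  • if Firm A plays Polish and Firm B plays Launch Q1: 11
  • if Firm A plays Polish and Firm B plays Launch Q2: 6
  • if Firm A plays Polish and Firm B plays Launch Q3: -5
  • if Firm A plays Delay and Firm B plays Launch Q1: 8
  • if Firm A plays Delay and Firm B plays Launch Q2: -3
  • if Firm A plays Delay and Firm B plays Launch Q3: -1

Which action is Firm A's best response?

E[Rush] = 0.4·(6) + 0.6·(-6) = -1.2
E[Polish] = 0.4·(6) + 0.6·(11) = 9
E[Delay] = 0.4·(-3) + 0.6·(8) = 3.6
Best response: Polish (9 is the largest).

Polish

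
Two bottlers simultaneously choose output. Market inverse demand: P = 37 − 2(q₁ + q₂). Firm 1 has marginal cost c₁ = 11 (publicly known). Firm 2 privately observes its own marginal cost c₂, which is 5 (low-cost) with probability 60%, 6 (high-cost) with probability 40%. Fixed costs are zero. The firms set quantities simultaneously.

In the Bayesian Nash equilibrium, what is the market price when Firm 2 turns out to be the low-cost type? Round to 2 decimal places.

Each type of Firm 2 best-responds to q₁; Firm 1 best-responds to the expected q₂ over Firm 2's types.
Firm 2 with cost c maximizes (37 − 2(q₁+q₂) − c)·q₂, giving q₂(c) = (37 − c − 2q₁)/4.
E[c₂] = 0.6·5 + 0.4·6 = 5.4
Firm 1's FOC against E[q₂] yields q₁ = (37 − 2·11 + E[c₂])/6 = (37 − 22 + 5.4)/6 = 3.4.
q₂(low-cost) = 6.3, so P = 37 − 2·(3.4 + 6.3) = 17.6.

17.60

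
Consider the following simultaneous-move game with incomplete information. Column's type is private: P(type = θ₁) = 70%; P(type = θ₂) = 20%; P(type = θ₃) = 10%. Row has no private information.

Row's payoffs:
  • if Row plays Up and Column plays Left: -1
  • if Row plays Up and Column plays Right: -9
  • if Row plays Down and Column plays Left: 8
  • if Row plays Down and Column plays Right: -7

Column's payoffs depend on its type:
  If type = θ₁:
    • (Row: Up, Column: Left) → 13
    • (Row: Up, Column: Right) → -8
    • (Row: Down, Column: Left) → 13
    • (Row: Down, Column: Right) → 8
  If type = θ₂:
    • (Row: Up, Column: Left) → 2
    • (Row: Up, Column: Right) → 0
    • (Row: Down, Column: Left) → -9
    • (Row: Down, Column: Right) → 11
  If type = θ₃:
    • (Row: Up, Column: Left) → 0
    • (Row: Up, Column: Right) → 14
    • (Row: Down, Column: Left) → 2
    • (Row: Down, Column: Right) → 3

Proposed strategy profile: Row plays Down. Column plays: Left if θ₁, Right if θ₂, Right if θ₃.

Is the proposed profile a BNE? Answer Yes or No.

Row plays Down: E[Down] = 0.7·(8) + 0.2·(-7) + 0.1·(-7) = 3.5; E[Up] = -3.4. Best-responding. ✓
Column (type θ₁), facing Down: Left gives 13, Right gives 8. Proposed Left is best. ✓
Column (type θ₂), facing Down: Left gives -9, Right gives 11. Proposed Right is best. ✓
Column (type θ₃), facing Down: Left gives 2, Right gives 3. Proposed Right is best. ✓

Yes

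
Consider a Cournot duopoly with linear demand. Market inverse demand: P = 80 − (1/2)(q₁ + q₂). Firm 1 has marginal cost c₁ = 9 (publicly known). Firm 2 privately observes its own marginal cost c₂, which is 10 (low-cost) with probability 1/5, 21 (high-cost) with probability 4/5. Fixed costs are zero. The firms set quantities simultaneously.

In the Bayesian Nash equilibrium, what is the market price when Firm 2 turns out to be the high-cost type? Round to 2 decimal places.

37.03

Firm 2 with cost c maximizes (80 − (1/2)(q₁+q₂) − c)·q₂, giving q₂(c) = (80 − c − (1/2)q₁).
E[c₂] = 1/5·10 + 4/5·21 = 18.8
Firm 1's FOC against E[q₂] yields q₁ = (80 − 2·9 + E[c₂])/(3/2) = (80 − 18 + 18.8)/(3/2) = 53.8667.
q₂(high-cost) = 32.0667, so P = 80 − (1/2)·(53.8667 + 32.0667) = 37.0333.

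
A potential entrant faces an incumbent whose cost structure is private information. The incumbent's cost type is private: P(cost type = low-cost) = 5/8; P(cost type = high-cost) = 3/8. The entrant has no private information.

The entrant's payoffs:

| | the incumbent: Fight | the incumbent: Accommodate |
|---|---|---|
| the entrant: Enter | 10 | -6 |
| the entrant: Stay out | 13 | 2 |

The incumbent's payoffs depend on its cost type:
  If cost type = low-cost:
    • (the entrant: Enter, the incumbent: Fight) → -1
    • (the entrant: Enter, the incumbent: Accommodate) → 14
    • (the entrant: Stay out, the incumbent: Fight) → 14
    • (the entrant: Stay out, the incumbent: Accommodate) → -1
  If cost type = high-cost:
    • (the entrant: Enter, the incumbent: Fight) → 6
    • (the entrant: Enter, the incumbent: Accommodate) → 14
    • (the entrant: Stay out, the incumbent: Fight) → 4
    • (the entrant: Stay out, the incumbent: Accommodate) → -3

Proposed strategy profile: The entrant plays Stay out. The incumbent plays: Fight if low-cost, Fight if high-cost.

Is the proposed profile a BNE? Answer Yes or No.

The entrant plays Stay out: E[Stay out] = 5/8·(13) + 3/8·(13) = 13; E[Enter] = 10. Best-responding. ✓
The incumbent (cost type low-cost), facing Stay out: Fight gives 14, Accommodate gives -1. Proposed Fight is best. ✓
The incumbent (cost type high-cost), facing Stay out: Fight gives 4, Accommodate gives -3. Proposed Fight is best. ✓

Yes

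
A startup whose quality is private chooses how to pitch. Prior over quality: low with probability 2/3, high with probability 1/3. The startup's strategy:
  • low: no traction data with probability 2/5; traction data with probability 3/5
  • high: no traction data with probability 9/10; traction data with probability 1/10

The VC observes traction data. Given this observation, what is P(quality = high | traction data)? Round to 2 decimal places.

0.08

P(traction data) = (2/3)·(3/5) + (1/3)·(1/10) = 13/30
P(high | traction data) = ((1/3)·(1/10)) / (13/30) = (1/30) / (13/30) = 1/13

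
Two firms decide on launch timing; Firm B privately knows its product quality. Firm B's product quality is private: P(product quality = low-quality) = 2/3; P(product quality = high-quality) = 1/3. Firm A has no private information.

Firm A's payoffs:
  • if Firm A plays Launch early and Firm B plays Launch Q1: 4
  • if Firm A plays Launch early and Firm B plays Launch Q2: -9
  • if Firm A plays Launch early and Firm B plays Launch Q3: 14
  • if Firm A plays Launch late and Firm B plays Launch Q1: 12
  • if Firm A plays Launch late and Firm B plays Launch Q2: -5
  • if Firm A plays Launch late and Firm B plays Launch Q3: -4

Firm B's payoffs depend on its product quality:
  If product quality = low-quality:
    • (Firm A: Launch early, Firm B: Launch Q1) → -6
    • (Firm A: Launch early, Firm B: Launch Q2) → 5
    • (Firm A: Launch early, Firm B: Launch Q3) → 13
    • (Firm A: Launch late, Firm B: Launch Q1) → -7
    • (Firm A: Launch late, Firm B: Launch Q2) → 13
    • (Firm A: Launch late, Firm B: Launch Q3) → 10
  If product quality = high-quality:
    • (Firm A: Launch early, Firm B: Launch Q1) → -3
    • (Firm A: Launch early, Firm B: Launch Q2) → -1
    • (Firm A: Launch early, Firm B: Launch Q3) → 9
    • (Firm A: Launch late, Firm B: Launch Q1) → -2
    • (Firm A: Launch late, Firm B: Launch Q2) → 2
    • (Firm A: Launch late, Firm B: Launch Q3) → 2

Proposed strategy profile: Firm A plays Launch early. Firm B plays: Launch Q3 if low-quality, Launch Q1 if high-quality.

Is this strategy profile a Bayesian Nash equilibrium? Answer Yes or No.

A profile is a BNE iff every type of every player is best-responding given beliefs about the other side.
Firm A plays Launch early: E[Launch early] = 2/3·(14) + 1/3·(4) = 32/3; E[Launch late] = 4/3. Best-responding. ✓
Firm B (product quality low-quality), facing Launch early: Launch Q1 gives -6, Launch Q2 gives 5, Launch Q3 gives 13. Proposed Launch Q3 is best. ✓
Firm B (product quality high-quality), facing Launch early: Launch Q1 gives -3, Launch Q2 gives -1, Launch Q3 gives 9. Proposed Launch Q1 is not best — profitable deviation exists. ✗

No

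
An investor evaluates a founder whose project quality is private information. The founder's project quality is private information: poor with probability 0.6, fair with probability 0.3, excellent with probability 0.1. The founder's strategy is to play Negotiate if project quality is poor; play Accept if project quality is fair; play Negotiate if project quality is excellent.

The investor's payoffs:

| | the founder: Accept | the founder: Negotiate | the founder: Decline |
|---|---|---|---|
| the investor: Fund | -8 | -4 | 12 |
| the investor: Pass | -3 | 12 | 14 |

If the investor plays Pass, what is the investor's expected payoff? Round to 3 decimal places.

Take the expectation over the founder's project quality, weighting each type's action by its prior probability.
E[Pass] = 0.6·12 + 0.3·(-3) + 0.1·12 = 7.2 + (-0.9) + 1.2 = 7.5

7.500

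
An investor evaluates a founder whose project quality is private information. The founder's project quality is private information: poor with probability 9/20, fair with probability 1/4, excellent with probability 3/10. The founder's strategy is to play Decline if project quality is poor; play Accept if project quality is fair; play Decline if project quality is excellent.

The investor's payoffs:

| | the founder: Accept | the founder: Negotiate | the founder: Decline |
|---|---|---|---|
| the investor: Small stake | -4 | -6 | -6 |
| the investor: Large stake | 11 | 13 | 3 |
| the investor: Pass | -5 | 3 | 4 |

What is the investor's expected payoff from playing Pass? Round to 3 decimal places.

1.750

E[Pass] = 9/20·4 + 1/4·(-5) + 3/10·4 = 9/5 + (-5/4) + 6/5 = 7/4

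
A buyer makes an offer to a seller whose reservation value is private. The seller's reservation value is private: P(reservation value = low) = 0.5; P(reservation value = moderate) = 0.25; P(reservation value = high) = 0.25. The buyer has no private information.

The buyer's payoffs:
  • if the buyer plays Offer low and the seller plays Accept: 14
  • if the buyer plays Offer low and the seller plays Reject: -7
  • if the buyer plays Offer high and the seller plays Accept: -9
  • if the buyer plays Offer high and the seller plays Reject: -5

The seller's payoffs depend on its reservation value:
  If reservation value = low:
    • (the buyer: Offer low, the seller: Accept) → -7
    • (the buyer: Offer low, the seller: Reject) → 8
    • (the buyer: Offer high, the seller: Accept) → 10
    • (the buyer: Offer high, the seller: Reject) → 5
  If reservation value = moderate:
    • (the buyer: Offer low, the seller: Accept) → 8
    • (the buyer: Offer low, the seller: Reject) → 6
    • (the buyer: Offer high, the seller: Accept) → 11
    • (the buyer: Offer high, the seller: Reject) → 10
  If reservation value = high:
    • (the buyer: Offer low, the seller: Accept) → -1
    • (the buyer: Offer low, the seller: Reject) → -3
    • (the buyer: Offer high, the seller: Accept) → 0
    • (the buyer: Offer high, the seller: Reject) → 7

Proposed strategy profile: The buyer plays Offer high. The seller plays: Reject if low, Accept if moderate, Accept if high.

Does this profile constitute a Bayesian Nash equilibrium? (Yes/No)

A profile is a BNE iff every type of every player is best-responding given beliefs about the other side.
The buyer plays Offer high: E[Offer high] = 0.5·(-5) + 0.25·(-9) + 0.25·(-9) = -7; E[Offer low] = 3.5. Not best-responding. ✗
The seller (reservation value low), facing Offer high: Accept gives 10, Reject gives 5. Proposed Reject is not best — profitable deviation exists. ✗
The seller (reservation value moderate), facing Offer high: Accept gives 11, Reject gives 10. Proposed Accept is best. ✓
The seller (reservation value high), facing Offer high: Accept gives 0, Reject gives 7. Proposed Accept is not best — profitable deviation exists. ✗

No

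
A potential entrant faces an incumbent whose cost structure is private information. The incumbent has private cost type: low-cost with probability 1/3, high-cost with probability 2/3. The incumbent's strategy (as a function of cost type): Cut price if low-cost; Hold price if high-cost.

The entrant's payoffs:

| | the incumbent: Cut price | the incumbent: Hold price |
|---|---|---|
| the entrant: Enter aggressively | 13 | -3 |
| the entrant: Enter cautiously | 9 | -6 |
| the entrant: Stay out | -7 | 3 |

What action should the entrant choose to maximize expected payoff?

Compute the entrant's expected payoff for each action, taking the expectation over the incumbent's type.
E[Enter aggressively] = 1/3·(13) + 2/3·(-3) = 7/3
E[Enter cautiously] = 1/3·(9) + 2/3·(-6) = -1
E[Stay out] = 1/3·(-7) + 2/3·(3) = -1/3
Best response: Enter aggressively (7/3 is the largest).

Enter aggressively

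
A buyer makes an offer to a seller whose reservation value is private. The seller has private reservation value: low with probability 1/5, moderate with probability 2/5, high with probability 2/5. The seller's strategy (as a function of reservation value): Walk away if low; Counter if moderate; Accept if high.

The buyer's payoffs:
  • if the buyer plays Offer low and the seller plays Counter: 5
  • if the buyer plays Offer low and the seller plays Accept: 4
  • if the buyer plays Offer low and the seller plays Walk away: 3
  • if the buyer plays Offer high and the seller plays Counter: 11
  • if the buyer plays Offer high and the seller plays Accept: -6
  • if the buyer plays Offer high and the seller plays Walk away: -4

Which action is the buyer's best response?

Offer low

E[Offer low] = 1/5·(3) + 2/5·(5) + 2/5·(4) = 21/5
E[Offer high] = 1/5·(-4) + 2/5·(11) + 2/5·(-6) = 6/5
Best response: Offer low (21/5 is the largest).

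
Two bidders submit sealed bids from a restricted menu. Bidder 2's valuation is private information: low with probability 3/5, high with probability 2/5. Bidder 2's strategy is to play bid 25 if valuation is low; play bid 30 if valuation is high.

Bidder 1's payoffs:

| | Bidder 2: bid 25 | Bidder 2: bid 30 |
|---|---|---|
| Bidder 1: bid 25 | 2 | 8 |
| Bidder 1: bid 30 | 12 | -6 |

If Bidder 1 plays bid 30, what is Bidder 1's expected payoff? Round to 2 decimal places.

E[bid 30] = 3/5·12 + 2/5·(-6) = 36/5 + (-12/5) = 24/5

4.80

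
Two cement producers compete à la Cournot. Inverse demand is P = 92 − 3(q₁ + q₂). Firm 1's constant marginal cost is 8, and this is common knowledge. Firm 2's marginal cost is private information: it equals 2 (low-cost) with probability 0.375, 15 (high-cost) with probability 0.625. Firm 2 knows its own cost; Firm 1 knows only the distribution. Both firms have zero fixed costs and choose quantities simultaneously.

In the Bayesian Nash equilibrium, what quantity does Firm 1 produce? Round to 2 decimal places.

9.57

Type-c best response for Firm 2: q₂(c) = (92 − c)/6 − q₁/2.
Firm 1 maximizes expected profit; its first-order condition is 92 − 6q₁ − 3E[q₂] − 8 = 0.
Substituting E[q₂] and solving: E[c₂] = 10.125, so q₁ = (92 − 2·8 + 10.125)/9 = 9.56944.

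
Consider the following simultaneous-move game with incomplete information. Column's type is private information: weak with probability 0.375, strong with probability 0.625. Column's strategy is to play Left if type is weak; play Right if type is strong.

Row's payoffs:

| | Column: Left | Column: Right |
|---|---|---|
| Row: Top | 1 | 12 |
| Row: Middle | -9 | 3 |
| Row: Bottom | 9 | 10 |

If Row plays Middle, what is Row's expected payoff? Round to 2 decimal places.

E[Middle] = 0.375·(-9) + 0.625·3 = (-3.375) + 1.875 = -1.5

-1.50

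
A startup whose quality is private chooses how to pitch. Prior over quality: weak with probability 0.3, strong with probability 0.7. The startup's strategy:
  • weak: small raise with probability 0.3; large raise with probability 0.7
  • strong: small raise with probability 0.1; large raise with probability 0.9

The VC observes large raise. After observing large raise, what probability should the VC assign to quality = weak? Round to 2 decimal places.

0.25

P(large raise) = 0.3·0.7 + 0.7·0.9 = 0.84
P(weak | large raise) = (0.3·0.7) / 0.84 = 0.21 / 0.84 = 0.25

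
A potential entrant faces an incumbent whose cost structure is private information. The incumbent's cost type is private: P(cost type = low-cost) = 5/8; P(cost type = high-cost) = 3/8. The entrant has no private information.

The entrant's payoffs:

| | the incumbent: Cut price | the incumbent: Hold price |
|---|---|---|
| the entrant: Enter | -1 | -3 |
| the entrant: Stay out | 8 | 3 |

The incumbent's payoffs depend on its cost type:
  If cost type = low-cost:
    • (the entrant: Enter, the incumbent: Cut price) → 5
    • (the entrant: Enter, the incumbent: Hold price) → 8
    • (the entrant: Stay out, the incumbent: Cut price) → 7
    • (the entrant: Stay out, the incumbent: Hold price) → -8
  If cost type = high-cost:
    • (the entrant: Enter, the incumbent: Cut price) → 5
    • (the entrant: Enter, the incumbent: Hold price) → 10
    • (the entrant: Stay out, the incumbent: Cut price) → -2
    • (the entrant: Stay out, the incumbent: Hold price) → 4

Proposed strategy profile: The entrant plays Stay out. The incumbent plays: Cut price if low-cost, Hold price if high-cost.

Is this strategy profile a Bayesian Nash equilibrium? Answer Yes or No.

The entrant plays Stay out: E[Stay out] = 5/8·(8) + 3/8·(3) = 49/8; E[Enter] = -7/4. Best-responding. ✓
The incumbent (cost type low-cost), facing Stay out: Cut price gives 7, Hold price gives -8. Proposed Cut price is best. ✓
The incumbent (cost type high-cost), facing Stay out: Cut price gives -2, Hold price gives 4. Proposed Hold price is best. ✓

Yes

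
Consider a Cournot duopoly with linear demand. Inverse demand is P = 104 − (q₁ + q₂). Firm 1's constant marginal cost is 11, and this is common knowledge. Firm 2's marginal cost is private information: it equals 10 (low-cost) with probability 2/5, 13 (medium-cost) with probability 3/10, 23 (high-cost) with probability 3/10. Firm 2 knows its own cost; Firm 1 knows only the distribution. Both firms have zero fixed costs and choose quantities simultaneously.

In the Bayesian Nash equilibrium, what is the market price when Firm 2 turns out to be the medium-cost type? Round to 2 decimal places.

42.37

Each type of Firm 2 best-responds to q₁; Firm 1 best-responds to the expected q₂ over Firm 2's types.
Firm 2 with cost c maximizes (104 − (q₁+q₂) − c)·q₂, giving q₂(c) = (104 − c − q₁)/2.
E[c₂] = 2/5·10 + 3/10·13 + 3/10·23 = 14.8
Firm 1's FOC against E[q₂] yields q₁ = (104 − 2·11 + E[c₂])/3 = (104 − 22 + 14.8)/3 = 32.2667.
q₂(medium-cost) = 29.3667, so P = 104 − (32.2667 + 29.3667) = 42.3667.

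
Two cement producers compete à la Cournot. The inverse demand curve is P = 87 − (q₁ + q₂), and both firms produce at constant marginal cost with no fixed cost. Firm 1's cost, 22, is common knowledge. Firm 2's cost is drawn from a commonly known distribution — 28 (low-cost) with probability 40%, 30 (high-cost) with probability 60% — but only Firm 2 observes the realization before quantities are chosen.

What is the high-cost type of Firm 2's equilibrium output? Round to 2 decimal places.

16.47

Type-c best response for Firm 2: q₂(c) = (87 − c)/2 − q₁/2.
Firm 1 maximizes expected profit; its first-order condition is 87 − 2q₁ − E[q₂] − 22 = 0.
Substituting E[q₂] and solving: E[c₂] = 29.2, so q₁ = (87 − 2·22 + 29.2)/3 = 24.0667.
q₂(high-cost) = (87 − 30 − 24.0667)/2 = 16.4667.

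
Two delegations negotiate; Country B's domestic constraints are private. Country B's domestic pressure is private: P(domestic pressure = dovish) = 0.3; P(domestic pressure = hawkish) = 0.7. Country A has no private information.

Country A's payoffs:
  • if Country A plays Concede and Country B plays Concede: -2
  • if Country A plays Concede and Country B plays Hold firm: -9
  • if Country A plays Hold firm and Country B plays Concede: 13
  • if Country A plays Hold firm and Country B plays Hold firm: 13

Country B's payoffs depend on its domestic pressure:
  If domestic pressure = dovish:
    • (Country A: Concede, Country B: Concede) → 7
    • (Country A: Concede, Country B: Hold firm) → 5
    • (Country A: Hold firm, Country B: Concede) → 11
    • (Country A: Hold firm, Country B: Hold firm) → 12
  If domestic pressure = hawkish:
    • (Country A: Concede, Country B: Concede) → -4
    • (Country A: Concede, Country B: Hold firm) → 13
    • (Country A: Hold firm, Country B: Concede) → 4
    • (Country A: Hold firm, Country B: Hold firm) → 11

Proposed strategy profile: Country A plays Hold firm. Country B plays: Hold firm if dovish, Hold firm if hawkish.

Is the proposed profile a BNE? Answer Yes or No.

Country A plays Hold firm: E[Hold firm] = 0.3·(13) + 0.7·(13) = 13; E[Concede] = -9. Best-responding. ✓
Country B (domestic pressure dovish), facing Hold firm: Concede gives 11, Hold firm gives 12. Proposed Hold firm is best. ✓
Country B (domestic pressure hawkish), facing Hold firm: Concede gives 4, Hold firm gives 11. Proposed Hold firm is best. ✓

Yes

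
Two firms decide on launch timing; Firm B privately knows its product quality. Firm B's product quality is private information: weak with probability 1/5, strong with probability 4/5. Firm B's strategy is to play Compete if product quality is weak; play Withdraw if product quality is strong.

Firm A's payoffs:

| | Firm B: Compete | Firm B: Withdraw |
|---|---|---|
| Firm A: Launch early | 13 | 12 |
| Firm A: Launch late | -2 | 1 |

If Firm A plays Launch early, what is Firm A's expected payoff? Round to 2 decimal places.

12.20

E[Launch early] = 1/5·13 + 4/5·12 = 13/5 + 48/5 = 61/5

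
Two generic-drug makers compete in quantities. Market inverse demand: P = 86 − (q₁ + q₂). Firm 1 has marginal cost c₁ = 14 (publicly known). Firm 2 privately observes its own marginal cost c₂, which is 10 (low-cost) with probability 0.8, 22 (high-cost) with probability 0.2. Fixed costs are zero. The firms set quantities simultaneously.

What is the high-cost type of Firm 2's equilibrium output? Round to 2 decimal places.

Each type of Firm 2 best-responds to q₁; Firm 1 best-responds to the expected q₂ over Firm 2's types.
Firm 2 with cost c maximizes (86 − (q₁+q₂) − c)·q₂, giving q₂(c) = (86 − c − q₁)/2.
E[c₂] = 0.8·10 + 0.2·22 = 12.4
Firm 1's FOC against E[q₂] yields q₁ = (86 − 2·14 + E[c₂])/3 = (86 − 28 + 12.4)/3 = 23.4667.
q₂(high-cost) = (86 − 22 − 23.4667)/2 = 20.2667.

20.27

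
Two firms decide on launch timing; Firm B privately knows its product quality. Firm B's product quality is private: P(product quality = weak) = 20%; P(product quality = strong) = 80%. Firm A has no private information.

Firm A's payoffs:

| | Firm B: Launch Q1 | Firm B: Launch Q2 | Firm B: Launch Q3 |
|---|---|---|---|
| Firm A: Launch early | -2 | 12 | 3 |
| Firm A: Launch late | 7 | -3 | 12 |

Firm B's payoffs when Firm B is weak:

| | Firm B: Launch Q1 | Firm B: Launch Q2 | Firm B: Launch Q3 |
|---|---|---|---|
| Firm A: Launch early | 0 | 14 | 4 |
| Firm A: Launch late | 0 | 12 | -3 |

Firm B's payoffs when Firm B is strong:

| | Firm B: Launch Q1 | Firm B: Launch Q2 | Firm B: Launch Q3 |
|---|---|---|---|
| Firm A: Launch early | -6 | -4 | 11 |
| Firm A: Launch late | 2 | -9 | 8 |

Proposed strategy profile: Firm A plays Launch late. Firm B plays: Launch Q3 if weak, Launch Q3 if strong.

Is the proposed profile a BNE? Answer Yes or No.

Firm A plays Launch late: E[Launch late] = 0.2·(12) + 0.8·(12) = 12; E[Launch early] = 3. Best-responding. ✓
Firm B (product quality weak), facing Launch late: Launch Q1 gives 0, Launch Q2 gives 12, Launch Q3 gives -3. Proposed Launch Q3 is not best — profitable deviation exists. ✗
Firm B (product quality strong), facing Launch late: Launch Q1 gives 2, Launch Q2 gives -9, Launch Q3 gives 8. Proposed Launch Q3 is best. ✓

No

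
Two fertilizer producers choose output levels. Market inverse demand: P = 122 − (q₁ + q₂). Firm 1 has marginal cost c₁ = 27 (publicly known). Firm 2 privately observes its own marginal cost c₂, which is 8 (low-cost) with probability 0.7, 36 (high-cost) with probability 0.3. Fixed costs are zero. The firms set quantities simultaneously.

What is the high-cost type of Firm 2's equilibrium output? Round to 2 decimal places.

Type-c best response for Firm 2: q₂(c) = (122 − c)/2 − q₁/2.
Firm 1 maximizes expected profit; its first-order condition is 122 − 2q₁ − E[q₂] − 27 = 0.
Substituting E[q₂] and solving: E[c₂] = 16.4, so q₁ = (122 − 2·27 + 16.4)/3 = 28.1333.
q₂(high-cost) = (122 − 36 − 28.1333)/2 = 28.9333.

28.93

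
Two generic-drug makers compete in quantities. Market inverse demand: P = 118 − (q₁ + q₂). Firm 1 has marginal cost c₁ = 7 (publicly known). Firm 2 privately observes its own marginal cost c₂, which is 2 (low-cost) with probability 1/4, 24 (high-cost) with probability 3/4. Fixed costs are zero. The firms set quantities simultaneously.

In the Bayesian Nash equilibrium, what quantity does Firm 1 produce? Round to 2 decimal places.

Type-c best response for Firm 2: q₂(c) = (118 − c)/2 − q₁/2.
Firm 1 maximizes expected profit; its first-order condition is 118 − 2q₁ − E[q₂] − 7 = 0.
Substituting E[q₂] and solving: E[c₂] = 18.5, so q₁ = (118 − 2·7 + 18.5)/3 = 40.8333.

40.83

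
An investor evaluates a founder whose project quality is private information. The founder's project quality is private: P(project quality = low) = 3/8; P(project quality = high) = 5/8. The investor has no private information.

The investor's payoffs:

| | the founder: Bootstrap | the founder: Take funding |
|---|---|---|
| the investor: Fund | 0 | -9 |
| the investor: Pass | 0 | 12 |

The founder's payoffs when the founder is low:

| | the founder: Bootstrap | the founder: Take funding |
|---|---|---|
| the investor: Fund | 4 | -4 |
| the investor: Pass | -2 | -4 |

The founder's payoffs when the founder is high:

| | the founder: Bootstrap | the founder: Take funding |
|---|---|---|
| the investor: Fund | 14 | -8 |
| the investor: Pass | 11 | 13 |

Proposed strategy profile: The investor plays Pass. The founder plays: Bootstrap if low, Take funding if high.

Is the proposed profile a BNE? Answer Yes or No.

The investor plays Pass: E[Pass] = 3/8·(0) + 5/8·(12) = 15/2; E[Fund] = -45/8. Best-responding. ✓
The founder (project quality low), facing Pass: Bootstrap gives -2, Take funding gives -4. Proposed Bootstrap is best. ✓
The founder (project quality high), facing Pass: Bootstrap gives 11, Take funding gives 13. Proposed Take funding is best. ✓

Yes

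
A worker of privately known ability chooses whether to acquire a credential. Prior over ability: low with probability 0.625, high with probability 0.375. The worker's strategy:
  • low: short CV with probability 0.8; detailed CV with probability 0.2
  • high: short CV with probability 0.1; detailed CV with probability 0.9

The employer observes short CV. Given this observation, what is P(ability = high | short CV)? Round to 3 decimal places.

0.070

P(short CV) = 0.625·0.8 + 0.375·0.1 = 0.5375
P(high | short CV) = (0.375·0.1) / 0.5375 = 0.0375 / 0.5375 = 0.0697674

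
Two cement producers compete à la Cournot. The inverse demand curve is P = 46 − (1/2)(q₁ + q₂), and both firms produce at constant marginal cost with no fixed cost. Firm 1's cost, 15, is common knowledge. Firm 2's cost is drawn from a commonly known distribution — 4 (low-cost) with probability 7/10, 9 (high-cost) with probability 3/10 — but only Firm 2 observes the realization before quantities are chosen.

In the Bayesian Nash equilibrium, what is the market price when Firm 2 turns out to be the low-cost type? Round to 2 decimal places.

21.42

Firm 2 with cost c maximizes (46 − (1/2)(q₁+q₂) − c)·q₂, giving q₂(c) = (46 − c − (1/2)q₁).
E[c₂] = 7/10·4 + 3/10·9 = 5.5
Firm 1's FOC against E[q₂] yields q₁ = (46 − 2·15 + E[c₂])/(3/2) = (46 − 30 + 5.5)/(3/2) = 14.3333.
q₂(low-cost) = 34.8333, so P = 46 − (1/2)·(14.3333 + 34.8333) = 21.4167.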